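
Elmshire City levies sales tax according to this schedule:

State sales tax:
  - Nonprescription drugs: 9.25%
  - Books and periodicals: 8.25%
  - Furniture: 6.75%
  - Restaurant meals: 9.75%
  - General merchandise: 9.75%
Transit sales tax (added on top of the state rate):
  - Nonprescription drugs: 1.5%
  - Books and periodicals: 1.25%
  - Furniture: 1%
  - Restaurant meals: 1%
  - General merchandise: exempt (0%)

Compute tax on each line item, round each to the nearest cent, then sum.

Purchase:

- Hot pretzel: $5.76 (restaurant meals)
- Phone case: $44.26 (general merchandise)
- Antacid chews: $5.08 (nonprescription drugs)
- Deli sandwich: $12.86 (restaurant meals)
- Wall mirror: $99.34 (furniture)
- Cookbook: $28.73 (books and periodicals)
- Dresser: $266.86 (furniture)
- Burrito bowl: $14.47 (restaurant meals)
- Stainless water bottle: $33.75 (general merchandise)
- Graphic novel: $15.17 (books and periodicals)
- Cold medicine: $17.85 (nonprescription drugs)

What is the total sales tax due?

$46.19

Hot pretzel $5.76: restaurant meals → 9.75% + 1% transit = 10.75% → $0.62
Phone case $44.26: general merchandise → 9.75% + 0% transit = 9.75% → $4.32
Antacid chews $5.08: nonprescription drugs → 9.25% + 1.5% transit = 10.75% → $0.55
Deli sandwich $12.86: restaurant meals → 9.75% + 1% transit = 10.75% → $1.38
Wall mirror $99.34: furniture → 6.75% + 1% transit = 7.75% → $7.70
Cookbook $28.73: books and periodicals → 8.25% + 1.25% transit = 9.5% → $2.73
Dresser $266.86: furniture → 6.75% + 1% transit = 7.75% → $20.68
Burrito bowl $14.47: restaurant meals → 9.75% + 1% transit = 10.75% → $1.56
Stainless water bottle $33.75: general merchandise → 9.75% + 0% transit = 9.75% → $3.29
Graphic novel $15.17: books and periodicals → 8.25% + 1.25% transit = 9.5% → $1.44
Cold medicine $17.85: nonprescription drugs → 9.25% + 1.5% transit = 10.75% → $1.92
Total tax = $0.62 + $4.32 + $0.55 + $1.38 + $7.70 + $2.73 + $20.68 + $1.56 + $3.29 + $1.44 + $1.92 = $46.19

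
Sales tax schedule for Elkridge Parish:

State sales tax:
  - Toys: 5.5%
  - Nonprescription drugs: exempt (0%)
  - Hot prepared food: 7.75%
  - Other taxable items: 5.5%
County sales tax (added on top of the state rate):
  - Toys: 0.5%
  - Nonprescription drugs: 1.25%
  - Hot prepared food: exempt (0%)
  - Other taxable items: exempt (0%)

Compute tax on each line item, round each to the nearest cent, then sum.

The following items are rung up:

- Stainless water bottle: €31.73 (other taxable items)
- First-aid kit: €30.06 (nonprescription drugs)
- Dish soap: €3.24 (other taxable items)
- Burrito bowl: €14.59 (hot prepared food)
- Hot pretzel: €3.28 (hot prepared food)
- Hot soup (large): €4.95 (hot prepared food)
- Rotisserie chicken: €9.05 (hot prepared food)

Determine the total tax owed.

€4.77

Stainless water bottle €31.73: other taxable items → 5.5% + 0% county = 5.5% → €1.75
First-aid kit €30.06: nonprescription drugs → 0% + 1.25% county = 1.25% → €0.38
Dish soap €3.24: other taxable items → 5.5% + 0% county = 5.5% → €0.18
Burrito bowl €14.59: hot prepared food → 7.75% + 0% county = 7.75% → €1.13
Hot pretzel €3.28: hot prepared food → 7.75% + 0% county = 7.75% → €0.25
Hot soup (large) €4.95: hot prepared food → 7.75% + 0% county = 7.75% → €0.38
Rotisserie chicken €9.05: hot prepared food → 7.75% + 0% county = 7.75% → €0.70
Total tax = €1.75 + €0.38 + €0.18 + €1.13 + €0.25 + €0.38 + €0.70 = €4.77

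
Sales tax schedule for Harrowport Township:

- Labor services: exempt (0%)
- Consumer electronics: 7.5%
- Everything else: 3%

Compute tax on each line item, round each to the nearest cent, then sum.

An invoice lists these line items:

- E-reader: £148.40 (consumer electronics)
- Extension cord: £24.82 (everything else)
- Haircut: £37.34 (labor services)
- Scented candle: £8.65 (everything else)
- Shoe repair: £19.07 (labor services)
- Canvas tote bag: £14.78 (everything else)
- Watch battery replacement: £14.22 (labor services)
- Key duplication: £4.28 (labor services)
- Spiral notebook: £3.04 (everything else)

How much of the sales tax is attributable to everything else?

Extension cord £24.82: everything else → 3% → £0.74
Scented candle £8.65: everything else → 3% → £0.26
Canvas tote bag £14.78: everything else → 3% → £0.44
Spiral notebook £3.04: everything else → 3% → £0.09
Tax on everything else = £0.74 + £0.26 + £0.44 + £0.09 = £1.53

£1.53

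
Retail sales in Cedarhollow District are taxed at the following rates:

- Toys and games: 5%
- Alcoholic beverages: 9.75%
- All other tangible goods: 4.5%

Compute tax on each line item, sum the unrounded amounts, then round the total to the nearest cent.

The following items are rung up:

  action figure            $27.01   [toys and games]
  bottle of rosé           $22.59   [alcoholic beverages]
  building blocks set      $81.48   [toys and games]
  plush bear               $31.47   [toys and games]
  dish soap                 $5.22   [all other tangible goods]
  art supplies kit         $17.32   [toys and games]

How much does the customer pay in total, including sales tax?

$195.39

Action figure $27.01: toys and games → 5% → $1.3505
Bottle of rosé $22.59: alcoholic beverages → 9.75% → $2.202525
Building blocks set $81.48: toys and games → 5% → $4.074
Plush bear $31.47: toys and games → 5% → $1.5735
Dish soap $5.22: all other tangible goods → 4.5% → $0.2349
Art supplies kit $17.32: toys and games → 5% → $0.866
Subtotal = $185.09; unrounded tax = $10.301425 → $10.30; total due = $195.39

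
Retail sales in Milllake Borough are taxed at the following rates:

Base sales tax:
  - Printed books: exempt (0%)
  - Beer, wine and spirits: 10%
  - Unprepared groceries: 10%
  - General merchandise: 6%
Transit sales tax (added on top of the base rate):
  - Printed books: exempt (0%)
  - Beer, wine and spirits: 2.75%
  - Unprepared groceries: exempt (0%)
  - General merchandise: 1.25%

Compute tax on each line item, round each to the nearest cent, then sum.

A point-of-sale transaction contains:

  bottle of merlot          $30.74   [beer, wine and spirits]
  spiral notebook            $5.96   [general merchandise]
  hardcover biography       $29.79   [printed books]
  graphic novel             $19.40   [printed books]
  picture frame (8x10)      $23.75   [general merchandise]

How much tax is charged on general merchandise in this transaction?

$2.15

Spiral notebook $5.96: general merchandise → 6% + 1.25% transit = 7.25% → $0.43
Picture frame (8x10) $23.75: general merchandise → 6% + 1.25% transit = 7.25% → $1.72
Tax on general merchandise = $0.43 + $1.72 = $2.15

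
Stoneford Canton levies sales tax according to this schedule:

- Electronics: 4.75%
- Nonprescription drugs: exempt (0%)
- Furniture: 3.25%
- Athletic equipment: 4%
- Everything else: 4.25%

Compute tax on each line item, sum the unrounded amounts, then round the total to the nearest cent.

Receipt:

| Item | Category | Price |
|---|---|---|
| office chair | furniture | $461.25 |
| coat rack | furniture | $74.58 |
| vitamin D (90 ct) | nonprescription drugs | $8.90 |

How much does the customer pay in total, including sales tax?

Office chair $461.25: furniture → 3.25% → $14.990625
Coat rack $74.58: furniture → 3.25% → $2.42385
Vitamin D (90 ct) $8.90: nonprescription drugs → 0% → $0.00
Subtotal = $544.73; unrounded tax = $17.414475 → $17.41; total due = $562.14

$562.14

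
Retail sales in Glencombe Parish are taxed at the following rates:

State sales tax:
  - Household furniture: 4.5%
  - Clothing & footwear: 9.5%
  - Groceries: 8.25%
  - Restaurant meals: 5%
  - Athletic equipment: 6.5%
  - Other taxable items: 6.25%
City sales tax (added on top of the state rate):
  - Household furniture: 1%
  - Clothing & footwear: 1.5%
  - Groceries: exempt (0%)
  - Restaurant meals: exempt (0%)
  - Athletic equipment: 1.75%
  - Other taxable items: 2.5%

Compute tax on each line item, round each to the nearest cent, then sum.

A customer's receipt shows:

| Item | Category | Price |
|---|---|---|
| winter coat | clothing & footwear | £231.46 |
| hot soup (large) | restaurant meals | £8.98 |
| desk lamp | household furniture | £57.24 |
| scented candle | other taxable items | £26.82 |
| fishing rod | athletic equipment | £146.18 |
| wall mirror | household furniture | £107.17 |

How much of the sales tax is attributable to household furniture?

£9.04

Desk lamp £57.24: household furniture → 4.5% + 1% city = 5.5% → £3.15
Wall mirror £107.17: household furniture → 4.5% + 1% city = 5.5% → £5.89
Tax on household furniture = £3.15 + £5.89 = £9.04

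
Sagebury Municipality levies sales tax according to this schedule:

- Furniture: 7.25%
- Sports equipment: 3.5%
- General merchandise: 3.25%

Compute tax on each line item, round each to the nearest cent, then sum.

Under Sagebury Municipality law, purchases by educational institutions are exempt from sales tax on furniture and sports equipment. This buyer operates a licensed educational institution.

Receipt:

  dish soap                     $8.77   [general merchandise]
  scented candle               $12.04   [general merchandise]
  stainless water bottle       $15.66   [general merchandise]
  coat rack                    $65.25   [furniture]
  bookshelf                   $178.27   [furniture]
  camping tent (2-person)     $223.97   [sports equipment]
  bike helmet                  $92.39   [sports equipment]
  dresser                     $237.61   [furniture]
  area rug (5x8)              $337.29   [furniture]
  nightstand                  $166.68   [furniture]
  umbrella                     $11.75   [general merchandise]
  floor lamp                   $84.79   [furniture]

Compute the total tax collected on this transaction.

Dish soap $8.77: general merchandise → 3.25% → $0.29
Scented candle $12.04: general merchandise → 3.25% → $0.39
Stainless water bottle $15.66: general merchandise → 3.25% → $0.51
Coat rack $65.25: furniture, buyer-exempt → 0% → $0.00
Bookshelf $178.27: furniture, buyer-exempt → 0% → $0.00
Camping tent (2-person) $223.97: sports equipment, buyer-exempt → 0% → $0.00
Bike helmet $92.39: sports equipment, buyer-exempt → 0% → $0.00
Dresser $237.61: furniture, buyer-exempt → 0% → $0.00
Area rug (5x8) $337.29: furniture, buyer-exempt → 0% → $0.00
Nightstand $166.68: furniture, buyer-exempt → 0% → $0.00
Umbrella $11.75: general merchandise → 3.25% → $0.38
Floor lamp $84.79: furniture, buyer-exempt → 0% → $0.00
Total tax = $0.29 + $0.39 + $0.51 + $0.38 = $1.57

$1.57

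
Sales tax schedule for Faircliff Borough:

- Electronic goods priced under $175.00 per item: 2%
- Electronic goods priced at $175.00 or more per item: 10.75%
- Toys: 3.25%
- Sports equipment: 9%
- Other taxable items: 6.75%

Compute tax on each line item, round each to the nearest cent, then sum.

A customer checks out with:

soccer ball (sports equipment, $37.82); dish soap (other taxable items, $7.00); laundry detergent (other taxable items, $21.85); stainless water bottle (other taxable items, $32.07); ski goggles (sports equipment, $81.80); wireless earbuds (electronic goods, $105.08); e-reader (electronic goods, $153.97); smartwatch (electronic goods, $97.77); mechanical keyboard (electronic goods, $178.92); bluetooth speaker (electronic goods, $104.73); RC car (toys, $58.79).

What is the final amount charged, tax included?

Soccer ball $37.82: sports equipment → 9% → $3.40
Dish soap $7.00: other taxable items → 6.75% → $0.47
Laundry detergent $21.85: other taxable items → 6.75% → $1.47
Stainless water bottle $32.07: other taxable items → 6.75% → $2.16
Ski goggles $81.80: sports equipment → 9% → $7.36
Wireless earbuds $105.08: electronic goods, under $175.00 → 2% → $2.10
E-reader $153.97: electronic goods, under $175.00 → 2% → $3.08
Smartwatch $97.77: electronic goods, under $175.00 → 2% → $1.96
Mechanical keyboard $178.92: electronic goods, $175.00 or more → 10.75% → $19.23
Bluetooth speaker $104.73: electronic goods, under $175.00 → 2% → $2.09
RC car $58.79: toys → 3.25% → $1.91
Subtotal = $879.80; tax = $45.23; total due = $925.03

$925.03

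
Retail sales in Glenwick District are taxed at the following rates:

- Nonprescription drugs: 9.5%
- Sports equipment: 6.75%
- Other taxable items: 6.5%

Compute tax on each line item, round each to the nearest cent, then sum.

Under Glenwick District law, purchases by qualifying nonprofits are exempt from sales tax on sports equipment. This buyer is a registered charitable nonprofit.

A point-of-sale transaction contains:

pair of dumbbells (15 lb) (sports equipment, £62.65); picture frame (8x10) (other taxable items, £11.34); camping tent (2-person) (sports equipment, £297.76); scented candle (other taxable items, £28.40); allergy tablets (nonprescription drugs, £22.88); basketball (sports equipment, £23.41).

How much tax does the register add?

£4.76

Pair of dumbbells (15 lb) £62.65: sports equipment, buyer-exempt → 0% → £0.00
Picture frame (8x10) £11.34: other taxable items → 6.5% → £0.74
Camping tent (2-person) £297.76: sports equipment, buyer-exempt → 0% → £0.00
Scented candle £28.40: other taxable items → 6.5% → £1.85
Allergy tablets £22.88: nonprescription drugs → 9.5% → £2.17
Basketball £23.41: sports equipment, buyer-exempt → 0% → £0.00
Total tax = £0.74 + £1.85 + £2.17 = £4.76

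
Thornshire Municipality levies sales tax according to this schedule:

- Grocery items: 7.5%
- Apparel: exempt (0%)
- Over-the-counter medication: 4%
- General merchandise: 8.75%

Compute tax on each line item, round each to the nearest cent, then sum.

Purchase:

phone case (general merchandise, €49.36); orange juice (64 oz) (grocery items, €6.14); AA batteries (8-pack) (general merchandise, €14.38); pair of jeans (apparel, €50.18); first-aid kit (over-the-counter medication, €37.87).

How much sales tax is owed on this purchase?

€7.55

Phone case €49.36: general merchandise → 8.75% → €4.32
Orange juice (64 oz) €6.14: grocery items → 7.5% → €0.46
AA batteries (8-pack) €14.38: general merchandise → 8.75% → €1.26
Pair of jeans €50.18: apparel → 0% → €0.00
First-aid kit €37.87: over-the-counter medication → 4% → €1.51
Total tax = €4.32 + €0.46 + €1.26 + €1.51 = €7.55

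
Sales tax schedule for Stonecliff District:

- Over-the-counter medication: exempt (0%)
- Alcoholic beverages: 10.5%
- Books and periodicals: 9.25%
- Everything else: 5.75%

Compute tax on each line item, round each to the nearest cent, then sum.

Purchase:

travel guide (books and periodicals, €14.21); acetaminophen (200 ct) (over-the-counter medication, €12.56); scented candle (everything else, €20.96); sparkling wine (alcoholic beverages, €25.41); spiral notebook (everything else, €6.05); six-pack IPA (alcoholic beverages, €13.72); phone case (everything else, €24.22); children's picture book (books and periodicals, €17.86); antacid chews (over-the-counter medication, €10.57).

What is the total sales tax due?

Travel guide €14.21: books and periodicals → 9.25% → €1.31
Acetaminophen (200 ct) €12.56: over-the-counter medication → 0% → €0.00
Scented candle €20.96: everything else → 5.75% → €1.21
Sparkling wine €25.41: alcoholic beverages → 10.5% → €2.67
Spiral notebook €6.05: everything else → 5.75% → €0.35
Six-pack IPA €13.72: alcoholic beverages → 10.5% → €1.44
Phone case €24.22: everything else → 5.75% → €1.39
Children's picture book €17.86: books and periodicals → 9.25% → €1.65
Antacid chews €10.57: over-the-counter medication → 0% → €0.00
Total tax = €1.31 + €1.21 + €2.67 + €0.35 + €1.44 + €1.39 + €1.65 = €10.02

€10.02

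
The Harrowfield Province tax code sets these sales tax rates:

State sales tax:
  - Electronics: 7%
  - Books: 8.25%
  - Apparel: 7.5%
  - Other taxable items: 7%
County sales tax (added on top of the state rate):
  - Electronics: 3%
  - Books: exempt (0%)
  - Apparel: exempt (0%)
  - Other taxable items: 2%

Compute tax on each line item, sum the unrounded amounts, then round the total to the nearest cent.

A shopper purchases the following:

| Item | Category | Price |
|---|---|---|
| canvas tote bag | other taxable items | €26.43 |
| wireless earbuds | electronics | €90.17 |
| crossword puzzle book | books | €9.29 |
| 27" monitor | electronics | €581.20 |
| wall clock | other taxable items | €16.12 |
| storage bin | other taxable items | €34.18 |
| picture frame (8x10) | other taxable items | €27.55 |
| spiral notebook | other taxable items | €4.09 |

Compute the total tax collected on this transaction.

Canvas tote bag €26.43: other taxable items → 7% + 2% county = 9% → €2.3787
Wireless earbuds €90.17: electronics → 7% + 3% county = 10% → €9.017
Crossword puzzle book €9.29: books → 8.25% + 0% county = 8.25% → €0.766425
27" monitor €581.20: electronics → 7% + 3% county = 10% → €58.12
Wall clock €16.12: other taxable items → 7% + 2% county = 9% → €1.4508
Storage bin €34.18: other taxable items → 7% + 2% county = 9% → €3.0762
Picture frame (8x10) €27.55: other taxable items → 7% + 2% county = 9% → €2.4795
Spiral notebook €4.09: other taxable items → 7% + 2% county = 9% → €0.3681
Unrounded tax sum = €77.656725 → €77.66

€77.66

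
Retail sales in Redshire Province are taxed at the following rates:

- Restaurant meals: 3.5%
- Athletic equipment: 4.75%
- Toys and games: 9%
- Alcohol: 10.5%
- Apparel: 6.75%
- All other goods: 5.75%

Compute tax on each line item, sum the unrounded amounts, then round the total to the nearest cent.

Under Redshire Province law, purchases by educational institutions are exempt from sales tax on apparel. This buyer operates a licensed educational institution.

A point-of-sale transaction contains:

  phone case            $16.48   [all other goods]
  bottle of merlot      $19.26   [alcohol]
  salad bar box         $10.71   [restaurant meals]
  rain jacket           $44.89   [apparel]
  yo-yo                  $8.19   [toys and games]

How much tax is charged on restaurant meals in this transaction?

$0.37

Salad bar box $10.71: restaurant meals → 3.5% → $0.37485
Tax on restaurant meals: unrounded sum = $0.37485 → $0.37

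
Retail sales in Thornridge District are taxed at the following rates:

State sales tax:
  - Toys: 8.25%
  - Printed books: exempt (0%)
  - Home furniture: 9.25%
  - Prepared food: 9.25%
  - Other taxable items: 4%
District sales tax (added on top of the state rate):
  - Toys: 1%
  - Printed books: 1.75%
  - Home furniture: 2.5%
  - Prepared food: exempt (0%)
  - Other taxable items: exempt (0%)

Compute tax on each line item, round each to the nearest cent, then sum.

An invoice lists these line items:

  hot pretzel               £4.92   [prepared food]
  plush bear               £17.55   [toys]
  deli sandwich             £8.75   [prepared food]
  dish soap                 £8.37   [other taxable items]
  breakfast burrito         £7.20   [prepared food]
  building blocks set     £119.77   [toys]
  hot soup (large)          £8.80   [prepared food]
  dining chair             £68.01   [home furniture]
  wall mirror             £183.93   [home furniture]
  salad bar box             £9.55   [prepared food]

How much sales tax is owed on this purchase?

Hot pretzel £4.92: prepared food → 9.25% + 0% district = 9.25% → £0.46
Plush bear £17.55: toys → 8.25% + 1% district = 9.25% → £1.62
Deli sandwich £8.75: prepared food → 9.25% + 0% district = 9.25% → £0.81
Dish soap £8.37: other taxable items → 4% + 0% district = 4% → £0.33
Breakfast burrito £7.20: prepared food → 9.25% + 0% district = 9.25% → £0.67
Building blocks set £119.77: toys → 8.25% + 1% district = 9.25% → £11.08
Hot soup (large) £8.80: prepared food → 9.25% + 0% district = 9.25% → £0.81
Dining chair £68.01: home furniture → 9.25% + 2.5% district = 11.75% → £7.99
Wall mirror £183.93: home furniture → 9.25% + 2.5% district = 11.75% → £21.61
Salad bar box £9.55: prepared food → 9.25% + 0% district = 9.25% → £0.88
Total tax = £0.46 + £1.62 + £0.81 + £0.33 + £0.67 + £11.08 + £0.81 + £7.99 + £21.61 + £0.88 = £46.26

£46.26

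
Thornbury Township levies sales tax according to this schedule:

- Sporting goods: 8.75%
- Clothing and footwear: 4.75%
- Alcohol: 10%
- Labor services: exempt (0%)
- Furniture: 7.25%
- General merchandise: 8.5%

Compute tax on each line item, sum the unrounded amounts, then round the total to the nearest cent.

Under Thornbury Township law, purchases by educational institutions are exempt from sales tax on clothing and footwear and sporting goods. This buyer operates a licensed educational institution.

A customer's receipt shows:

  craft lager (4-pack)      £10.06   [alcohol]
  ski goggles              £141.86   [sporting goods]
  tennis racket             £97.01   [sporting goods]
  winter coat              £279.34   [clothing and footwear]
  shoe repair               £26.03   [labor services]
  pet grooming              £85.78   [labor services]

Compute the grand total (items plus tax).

Craft lager (4-pack) £10.06: alcohol → 10% → £1.006
Ski goggles £141.86: sporting goods, buyer-exempt → 0% → £0.00
Tennis racket £97.01: sporting goods, buyer-exempt → 0% → £0.00
Winter coat £279.34: clothing and footwear, buyer-exempt → 0% → £0.00
Shoe repair £26.03: labor services → 0% → £0.00
Pet grooming £85.78: labor services → 0% → £0.00
Subtotal = £640.08; unrounded tax = £1.006 → £1.01; total due = £641.09

£641.09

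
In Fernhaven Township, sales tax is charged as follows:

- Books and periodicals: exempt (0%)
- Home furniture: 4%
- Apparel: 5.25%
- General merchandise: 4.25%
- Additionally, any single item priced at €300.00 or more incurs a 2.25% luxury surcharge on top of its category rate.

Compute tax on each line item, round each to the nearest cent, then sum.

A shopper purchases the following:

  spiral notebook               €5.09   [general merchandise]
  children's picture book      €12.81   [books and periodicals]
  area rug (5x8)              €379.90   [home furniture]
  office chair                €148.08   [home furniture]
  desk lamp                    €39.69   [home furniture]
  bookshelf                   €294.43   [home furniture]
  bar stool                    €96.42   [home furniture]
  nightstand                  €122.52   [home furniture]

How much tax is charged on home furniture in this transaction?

Area rug (5x8) €379.90: home furniture → 4% + 2.25% surcharge = 6.25% → €23.74
Office chair €148.08: home furniture → 4% → €5.92
Desk lamp €39.69: home furniture → 4% → €1.59
Bookshelf €294.43: home furniture → 4% → €11.78
Bar stool €96.42: home furniture → 4% → €3.86
Nightstand €122.52: home furniture → 4% → €4.90
Tax on home furniture = €23.74 + €5.92 + €1.59 + €11.78 + €3.86 + €4.90 = €51.79

€51.79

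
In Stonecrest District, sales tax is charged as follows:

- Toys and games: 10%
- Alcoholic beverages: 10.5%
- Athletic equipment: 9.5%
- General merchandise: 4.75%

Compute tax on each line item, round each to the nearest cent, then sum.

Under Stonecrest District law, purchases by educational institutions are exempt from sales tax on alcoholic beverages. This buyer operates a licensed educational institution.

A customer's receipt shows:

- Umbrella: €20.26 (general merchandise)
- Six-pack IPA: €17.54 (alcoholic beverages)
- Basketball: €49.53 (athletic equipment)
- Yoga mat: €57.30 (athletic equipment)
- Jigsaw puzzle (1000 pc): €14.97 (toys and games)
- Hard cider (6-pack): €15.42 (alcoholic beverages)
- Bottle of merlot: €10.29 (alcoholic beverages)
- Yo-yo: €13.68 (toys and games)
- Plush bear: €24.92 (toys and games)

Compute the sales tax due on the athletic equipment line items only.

€10.15

Basketball €49.53: athletic equipment → 9.5% → €4.71
Yoga mat €57.30: athletic equipment → 9.5% → €5.44
Tax on athletic equipment = €4.71 + €5.44 = €10.15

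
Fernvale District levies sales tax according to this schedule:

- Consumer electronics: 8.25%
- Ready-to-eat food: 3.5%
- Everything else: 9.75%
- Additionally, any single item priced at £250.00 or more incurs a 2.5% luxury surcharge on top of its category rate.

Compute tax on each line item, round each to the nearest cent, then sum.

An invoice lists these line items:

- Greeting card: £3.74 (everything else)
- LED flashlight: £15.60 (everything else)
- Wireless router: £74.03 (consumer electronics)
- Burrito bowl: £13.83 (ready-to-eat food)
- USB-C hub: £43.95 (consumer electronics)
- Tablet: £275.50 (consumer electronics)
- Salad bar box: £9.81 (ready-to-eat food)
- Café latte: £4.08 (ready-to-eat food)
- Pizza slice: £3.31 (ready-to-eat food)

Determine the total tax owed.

£42.32

Greeting card £3.74: everything else → 9.75% → £0.36
LED flashlight £15.60: everything else → 9.75% → £1.52
Wireless router £74.03: consumer electronics → 8.25% → £6.11
Burrito bowl £13.83: ready-to-eat food → 3.5% → £0.48
USB-C hub £43.95: consumer electronics → 8.25% → £3.63
Tablet £275.50: consumer electronics → 8.25% + 2.5% surcharge = 10.75% → £29.62
Salad bar box £9.81: ready-to-eat food → 3.5% → £0.34
Café latte £4.08: ready-to-eat food → 3.5% → £0.14
Pizza slice £3.31: ready-to-eat food → 3.5% → £0.12
Total tax = £0.36 + £1.52 + £6.11 + £0.48 + £3.63 + £29.62 + £0.34 + £0.14 + £0.12 = £42.32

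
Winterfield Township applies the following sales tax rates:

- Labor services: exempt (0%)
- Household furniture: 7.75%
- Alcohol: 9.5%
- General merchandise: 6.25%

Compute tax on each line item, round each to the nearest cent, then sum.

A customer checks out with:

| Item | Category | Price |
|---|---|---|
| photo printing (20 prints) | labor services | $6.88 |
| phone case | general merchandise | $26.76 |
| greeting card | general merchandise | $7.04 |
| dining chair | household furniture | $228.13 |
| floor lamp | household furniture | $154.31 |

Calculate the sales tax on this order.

$31.75

Photo printing (20 prints) $6.88: labor services → 0% → $0.00
Phone case $26.76: general merchandise → 6.25% → $1.67
Greeting card $7.04: general merchandise → 6.25% → $0.44
Dining chair $228.13: household furniture → 7.75% → $17.68
Floor lamp $154.31: household furniture → 7.75% → $11.96
Total tax = $1.67 + $0.44 + $17.68 + $11.96 = $31.75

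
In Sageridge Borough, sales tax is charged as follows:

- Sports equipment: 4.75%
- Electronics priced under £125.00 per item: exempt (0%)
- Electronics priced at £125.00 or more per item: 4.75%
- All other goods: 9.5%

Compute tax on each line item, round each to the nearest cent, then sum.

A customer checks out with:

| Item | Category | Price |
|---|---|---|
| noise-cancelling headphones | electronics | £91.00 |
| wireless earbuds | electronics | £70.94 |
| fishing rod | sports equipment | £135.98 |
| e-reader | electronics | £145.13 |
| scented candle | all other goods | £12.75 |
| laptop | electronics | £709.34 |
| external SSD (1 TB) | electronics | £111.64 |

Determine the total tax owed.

£48.25

Noise-cancelling headphones £91.00: electronics, under £125.00 → 0% → £0.00
Wireless earbuds £70.94: electronics, under £125.00 → 0% → £0.00
Fishing rod £135.98: sports equipment → 4.75% → £6.46
E-reader £145.13: electronics, £125.00 or more → 4.75% → £6.89
Scented candle £12.75: all other goods → 9.5% → £1.21
Laptop £709.34: electronics, £125.00 or more → 4.75% → £33.69
External SSD (1 TB) £111.64: electronics, under £125.00 → 0% → £0.00
Total tax = £6.46 + £6.89 + £1.21 + £33.69 = £48.25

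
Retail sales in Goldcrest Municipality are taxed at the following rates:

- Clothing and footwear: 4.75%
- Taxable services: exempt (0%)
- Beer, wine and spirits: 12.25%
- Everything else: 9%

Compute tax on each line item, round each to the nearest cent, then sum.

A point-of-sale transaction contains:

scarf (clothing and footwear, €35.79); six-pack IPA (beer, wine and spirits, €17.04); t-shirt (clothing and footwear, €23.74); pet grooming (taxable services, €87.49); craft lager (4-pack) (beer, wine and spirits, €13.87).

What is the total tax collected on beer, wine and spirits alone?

Six-pack IPA €17.04: beer, wine and spirits → 12.25% → €2.09
Craft lager (4-pack) €13.87: beer, wine and spirits → 12.25% → €1.70
Tax on beer, wine and spirits = €2.09 + €1.70 = €3.79

€3.79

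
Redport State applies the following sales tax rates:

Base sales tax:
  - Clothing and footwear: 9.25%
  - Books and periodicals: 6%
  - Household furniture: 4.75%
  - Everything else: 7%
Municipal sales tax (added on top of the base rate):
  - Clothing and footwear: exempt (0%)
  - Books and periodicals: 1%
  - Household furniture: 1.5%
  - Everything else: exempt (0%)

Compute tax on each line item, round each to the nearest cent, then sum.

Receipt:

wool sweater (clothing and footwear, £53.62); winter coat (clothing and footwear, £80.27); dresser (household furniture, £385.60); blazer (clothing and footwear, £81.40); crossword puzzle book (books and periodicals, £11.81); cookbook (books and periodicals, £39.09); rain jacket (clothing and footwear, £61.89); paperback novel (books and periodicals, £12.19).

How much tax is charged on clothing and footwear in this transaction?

Wool sweater £53.62: clothing and footwear → 9.25% + 0% municipal = 9.25% → £4.96
Winter coat £80.27: clothing and footwear → 9.25% + 0% municipal = 9.25% → £7.42
Blazer £81.40: clothing and footwear → 9.25% + 0% municipal = 9.25% → £7.53
Rain jacket £61.89: clothing and footwear → 9.25% + 0% municipal = 9.25% → £5.72
Tax on clothing and footwear = £4.96 + £7.42 + £7.53 + £5.72 = £25.63

£25.63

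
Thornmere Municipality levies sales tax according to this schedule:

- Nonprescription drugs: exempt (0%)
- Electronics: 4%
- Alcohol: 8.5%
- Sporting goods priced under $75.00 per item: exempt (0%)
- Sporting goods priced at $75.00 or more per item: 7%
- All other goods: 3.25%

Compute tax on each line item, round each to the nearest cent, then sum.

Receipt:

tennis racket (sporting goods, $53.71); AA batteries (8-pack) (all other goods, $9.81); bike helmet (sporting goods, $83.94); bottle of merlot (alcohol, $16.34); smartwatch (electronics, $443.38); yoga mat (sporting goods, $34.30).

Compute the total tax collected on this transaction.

$25.33

Tennis racket $53.71: sporting goods, under $75.00 → 0% → $0.00
AA batteries (8-pack) $9.81: all other goods → 3.25% → $0.32
Bike helmet $83.94: sporting goods, $75.00 or more → 7% → $5.88
Bottle of merlot $16.34: alcohol → 8.5% → $1.39
Smartwatch $443.38: electronics → 4% → $17.74
Yoga mat $34.30: sporting goods, under $75.00 → 0% → $0.00
Total tax = $0.32 + $5.88 + $1.39 + $17.74 = $25.33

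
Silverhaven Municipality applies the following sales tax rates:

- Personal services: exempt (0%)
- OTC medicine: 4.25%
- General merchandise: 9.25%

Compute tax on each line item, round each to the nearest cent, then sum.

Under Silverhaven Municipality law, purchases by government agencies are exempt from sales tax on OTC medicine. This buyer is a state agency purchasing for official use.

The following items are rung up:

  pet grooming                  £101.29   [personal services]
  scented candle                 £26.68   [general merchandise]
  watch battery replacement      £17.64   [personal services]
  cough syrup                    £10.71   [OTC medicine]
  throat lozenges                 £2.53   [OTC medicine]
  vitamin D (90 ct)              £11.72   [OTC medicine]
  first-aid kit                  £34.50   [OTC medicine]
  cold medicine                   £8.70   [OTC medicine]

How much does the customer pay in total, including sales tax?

£216.24

Pet grooming £101.29: personal services → 0% → £0.00
Scented candle £26.68: general merchandise → 9.25% → £2.47
Watch battery replacement £17.64: personal services → 0% → £0.00
Cough syrup £10.71: OTC medicine, buyer-exempt → 0% → £0.00
Throat lozenges £2.53: OTC medicine, buyer-exempt → 0% → £0.00
Vitamin D (90 ct) £11.72: OTC medicine, buyer-exempt → 0% → £0.00
First-aid kit £34.50: OTC medicine, buyer-exempt → 0% → £0.00
Cold medicine £8.70: OTC medicine, buyer-exempt → 0% → £0.00
Subtotal = £213.77; tax = £2.47; total due = £216.24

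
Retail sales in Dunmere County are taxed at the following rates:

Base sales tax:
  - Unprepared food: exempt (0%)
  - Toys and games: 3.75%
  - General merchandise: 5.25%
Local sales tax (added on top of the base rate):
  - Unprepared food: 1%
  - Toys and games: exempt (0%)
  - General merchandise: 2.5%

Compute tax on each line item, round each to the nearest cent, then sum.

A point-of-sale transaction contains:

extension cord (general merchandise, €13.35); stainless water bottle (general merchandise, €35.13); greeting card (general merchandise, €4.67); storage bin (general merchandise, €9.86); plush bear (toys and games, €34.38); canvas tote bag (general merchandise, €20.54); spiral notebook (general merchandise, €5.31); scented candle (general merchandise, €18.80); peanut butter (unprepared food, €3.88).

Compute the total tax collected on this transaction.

Extension cord €13.35: general merchandise → 5.25% + 2.5% local = 7.75% → €1.03
Stainless water bottle €35.13: general merchandise → 5.25% + 2.5% local = 7.75% → €2.72
Greeting card €4.67: general merchandise → 5.25% + 2.5% local = 7.75% → €0.36
Storage bin €9.86: general merchandise → 5.25% + 2.5% local = 7.75% → €0.76
Plush bear €34.38: toys and games → 3.75% + 0% local = 3.75% → €1.29
Canvas tote bag €20.54: general merchandise → 5.25% + 2.5% local = 7.75% → €1.59
Spiral notebook €5.31: general merchandise → 5.25% + 2.5% local = 7.75% → €0.41
Scented candle €18.80: general merchandise → 5.25% + 2.5% local = 7.75% → €1.46
Peanut butter €3.88: unprepared food → 0% + 1% local = 1% → €0.04
Total tax = €1.03 + €2.72 + €0.36 + €0.76 + €1.29 + €1.59 + €0.41 + €1.46 + €0.04 = €9.66

€9.66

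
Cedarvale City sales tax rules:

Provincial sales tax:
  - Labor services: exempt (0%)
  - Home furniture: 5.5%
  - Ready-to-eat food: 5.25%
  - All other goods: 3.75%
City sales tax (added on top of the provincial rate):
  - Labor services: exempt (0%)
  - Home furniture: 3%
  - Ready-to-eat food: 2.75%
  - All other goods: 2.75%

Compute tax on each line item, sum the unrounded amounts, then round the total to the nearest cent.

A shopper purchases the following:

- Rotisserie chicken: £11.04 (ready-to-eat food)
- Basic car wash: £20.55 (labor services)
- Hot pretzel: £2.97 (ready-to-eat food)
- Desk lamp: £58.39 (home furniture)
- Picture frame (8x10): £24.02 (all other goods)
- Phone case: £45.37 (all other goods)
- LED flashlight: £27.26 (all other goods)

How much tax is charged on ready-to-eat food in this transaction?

£1.12

Rotisserie chicken £11.04: ready-to-eat food → 5.25% + 2.75% city = 8% → £0.8832
Hot pretzel £2.97: ready-to-eat food → 5.25% + 2.75% city = 8% → £0.2376
Tax on ready-to-eat food: unrounded sum = £1.1208 → £1.12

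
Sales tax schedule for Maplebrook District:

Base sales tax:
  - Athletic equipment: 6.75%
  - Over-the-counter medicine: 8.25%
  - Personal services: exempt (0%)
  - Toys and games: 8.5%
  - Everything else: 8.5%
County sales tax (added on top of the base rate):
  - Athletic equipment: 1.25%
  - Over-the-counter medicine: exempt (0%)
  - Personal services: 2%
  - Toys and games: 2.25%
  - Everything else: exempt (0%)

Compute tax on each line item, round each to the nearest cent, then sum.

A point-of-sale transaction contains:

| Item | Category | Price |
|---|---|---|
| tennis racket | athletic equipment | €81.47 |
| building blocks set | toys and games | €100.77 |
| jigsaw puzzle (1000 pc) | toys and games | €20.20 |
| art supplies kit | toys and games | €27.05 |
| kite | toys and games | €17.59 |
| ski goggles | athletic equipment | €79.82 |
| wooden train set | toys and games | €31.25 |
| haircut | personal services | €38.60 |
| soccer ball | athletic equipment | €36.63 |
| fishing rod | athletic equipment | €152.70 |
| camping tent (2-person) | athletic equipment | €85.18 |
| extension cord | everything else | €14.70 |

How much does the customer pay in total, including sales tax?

Tennis racket €81.47: athletic equipment → 6.75% + 1.25% county = 8% → €6.52
Building blocks set €100.77: toys and games → 8.5% + 2.25% county = 10.75% → €10.83
Jigsaw puzzle (1000 pc) €20.20: toys and games → 8.5% + 2.25% county = 10.75% → €2.17
Art supplies kit €27.05: toys and games → 8.5% + 2.25% county = 10.75% → €2.91
Kite €17.59: toys and games → 8.5% + 2.25% county = 10.75% → €1.89
Ski goggles €79.82: athletic equipment → 6.75% + 1.25% county = 8% → €6.39
Wooden train set €31.25: toys and games → 8.5% + 2.25% county = 10.75% → €3.36
Haircut €38.60: personal services → 0% + 2% county = 2% → €0.77
Soccer ball €36.63: athletic equipment → 6.75% + 1.25% county = 8% → €2.93
Fishing rod €152.70: athletic equipment → 6.75% + 1.25% county = 8% → €12.22
Camping tent (2-person) €85.18: athletic equipment → 6.75% + 1.25% county = 8% → €6.81
Extension cord €14.70: everything else → 8.5% + 0% county = 8.5% → €1.25
Subtotal = €685.96; tax = €58.05; total due = €744.01

€744.01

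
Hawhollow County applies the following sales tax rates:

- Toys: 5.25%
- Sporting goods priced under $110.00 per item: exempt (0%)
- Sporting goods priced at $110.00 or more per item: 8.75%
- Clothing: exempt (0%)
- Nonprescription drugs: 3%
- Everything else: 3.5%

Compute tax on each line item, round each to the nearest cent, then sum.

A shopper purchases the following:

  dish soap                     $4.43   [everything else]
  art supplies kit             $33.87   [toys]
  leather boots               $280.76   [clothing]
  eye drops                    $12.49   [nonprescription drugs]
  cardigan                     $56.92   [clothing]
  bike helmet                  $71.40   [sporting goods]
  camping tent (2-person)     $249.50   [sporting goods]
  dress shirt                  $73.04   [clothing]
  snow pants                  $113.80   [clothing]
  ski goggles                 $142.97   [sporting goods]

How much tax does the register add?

Dish soap $4.43: everything else → 3.5% → $0.16
Art supplies kit $33.87: toys → 5.25% → $1.78
Leather boots $280.76: clothing → 0% → $0.00
Eye drops $12.49: nonprescription drugs → 3% → $0.37
Cardigan $56.92: clothing → 0% → $0.00
Bike helmet $71.40: sporting goods, under $110.00 → 0% → $0.00
Camping tent (2-person) $249.50: sporting goods, $110.00 or more → 8.75% → $21.83
Dress shirt $73.04: clothing → 0% → $0.00
Snow pants $113.80: clothing → 0% → $0.00
Ski goggles $142.97: sporting goods, $110.00 or more → 8.75% → $12.51
Total tax = $0.16 + $1.78 + $0.37 + $21.83 + $12.51 = $36.65

$36.65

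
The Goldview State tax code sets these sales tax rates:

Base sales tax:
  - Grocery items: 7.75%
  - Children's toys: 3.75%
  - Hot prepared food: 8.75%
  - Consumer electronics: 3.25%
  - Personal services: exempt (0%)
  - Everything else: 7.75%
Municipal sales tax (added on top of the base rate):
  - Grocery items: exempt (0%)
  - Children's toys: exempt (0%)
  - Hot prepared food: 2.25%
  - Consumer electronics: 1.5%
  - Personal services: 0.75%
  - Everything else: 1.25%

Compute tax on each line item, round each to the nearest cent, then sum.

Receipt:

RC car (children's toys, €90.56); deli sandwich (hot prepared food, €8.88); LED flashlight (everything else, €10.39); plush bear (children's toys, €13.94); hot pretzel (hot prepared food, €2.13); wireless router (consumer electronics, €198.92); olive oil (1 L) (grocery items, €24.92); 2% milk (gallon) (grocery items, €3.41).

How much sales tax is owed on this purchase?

€17.71

RC car €90.56: children's toys → 3.75% + 0% municipal = 3.75% → €3.40
Deli sandwich €8.88: hot prepared food → 8.75% + 2.25% municipal = 11% → €0.98
LED flashlight €10.39: everything else → 7.75% + 1.25% municipal = 9% → €0.94
Plush bear €13.94: children's toys → 3.75% + 0% municipal = 3.75% → €0.52
Hot pretzel €2.13: hot prepared food → 8.75% + 2.25% municipal = 11% → €0.23
Wireless router €198.92: consumer electronics → 3.25% + 1.5% municipal = 4.75% → €9.45
Olive oil (1 L) €24.92: grocery items → 7.75% + 0% municipal = 7.75% → €1.93
2% milk (gallon) €3.41: grocery items → 7.75% + 0% municipal = 7.75% → €0.26
Total tax = €3.40 + €0.98 + €0.94 + €0.52 + €0.23 + €9.45 + €1.93 + €0.26 = €17.71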